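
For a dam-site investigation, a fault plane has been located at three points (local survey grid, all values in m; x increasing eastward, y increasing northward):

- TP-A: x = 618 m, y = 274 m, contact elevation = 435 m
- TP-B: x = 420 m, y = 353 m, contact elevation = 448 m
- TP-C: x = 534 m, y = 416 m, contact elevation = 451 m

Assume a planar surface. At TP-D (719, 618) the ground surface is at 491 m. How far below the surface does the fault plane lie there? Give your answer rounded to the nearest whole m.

Let the plane be z = a·x + b·y + c.
TP-B−TP-A: −198a + 79b = 13;  TP-C−TP-A: −84a + 142b = 16.
Solving gives a = −0.02709, b = 0.09665.
Then c = 435 − a·618 − b·274 = 425.26.
At (719, 618): z_contact = −19.5 + 59.7 + 425.26 = 465.5 m.
Depth below ground = 491 − 465.5 = 25 m.

25 m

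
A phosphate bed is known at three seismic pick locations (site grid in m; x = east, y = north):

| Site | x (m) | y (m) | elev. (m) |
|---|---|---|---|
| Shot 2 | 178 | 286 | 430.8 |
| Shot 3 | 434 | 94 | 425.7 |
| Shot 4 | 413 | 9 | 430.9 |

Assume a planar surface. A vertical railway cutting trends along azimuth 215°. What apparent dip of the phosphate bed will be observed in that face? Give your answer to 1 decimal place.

4.0°

Let the plane be z = a·x + b·y + c.
Shot 3−Shot 2: 256a − 192b = −5.1;  Shot 4−Shot 2: 235a − 277b = 0.1.
Solving gives a = −0.05552, b = −0.04746.
Unit vector along 215° is (sin 215°, cos 215°) = (-0.5736, -0.8192).
Slope in that direction = a·(-0.5736) + b·(-0.8192) = 0.07072.
Apparent dip = arctan|0.07072| = 4.0° (true dip is 4.2°, so apparent ≤ true as expected).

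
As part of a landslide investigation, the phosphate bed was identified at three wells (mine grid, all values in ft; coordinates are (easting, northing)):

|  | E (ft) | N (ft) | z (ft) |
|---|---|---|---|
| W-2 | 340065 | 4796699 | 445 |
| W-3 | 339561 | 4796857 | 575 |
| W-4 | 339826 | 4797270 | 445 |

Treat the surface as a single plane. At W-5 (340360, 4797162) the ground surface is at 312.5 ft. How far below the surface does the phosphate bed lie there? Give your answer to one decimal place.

12.6 ft

Let the plane be z = a·E + b·N + c.
W-3−W-2: −504a + 158b = 130;  W-4−W-2: −239a + 571b = 0.
Solving gives a = −0.296893873, b = −0.124269064.
Then c = 445 − a·340065 − b·4796699 = 697489.51.
At (340360, 4797162): z_contact = −101050.80 − 596138.83 + 697489.51 = 299.88 ft.
Depth below ground = 312.5 − 299.88 = 12.6 ft.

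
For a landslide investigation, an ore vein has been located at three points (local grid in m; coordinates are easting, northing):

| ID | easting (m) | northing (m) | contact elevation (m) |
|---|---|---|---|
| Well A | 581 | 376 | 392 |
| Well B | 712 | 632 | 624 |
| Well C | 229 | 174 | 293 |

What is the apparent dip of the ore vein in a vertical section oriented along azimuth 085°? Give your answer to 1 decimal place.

Two edge vectors: Well A→Well B = (131, 256, 232), Well A→Well C = (-352, -202, -99).
Normal n = (Well A→Well B) × (Well A→Well C) = (21520, -68695, 63650).
So ∂z/∂easting = −n_x/n_z = −0.33810 and ∂z/∂northing = −n_y/n_z = 1.07926.
Unit vector along 085° is (sin 85°, cos 85°) = (0.9962, 0.0872).
Slope in that direction = a·(0.9962) + b·(0.0872) = −0.24275.
Apparent dip = arctan|0.24275| = 13.6° (true dip is 48.5°, so apparent ≤ true as expected).

13.6°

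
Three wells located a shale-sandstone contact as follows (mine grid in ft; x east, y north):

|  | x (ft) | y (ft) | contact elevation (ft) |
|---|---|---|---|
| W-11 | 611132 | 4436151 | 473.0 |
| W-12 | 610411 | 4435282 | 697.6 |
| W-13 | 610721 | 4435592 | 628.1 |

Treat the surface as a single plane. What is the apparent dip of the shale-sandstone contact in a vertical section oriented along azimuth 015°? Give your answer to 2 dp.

Two edge vectors: W-11→W-12 = (-721, -869, 224.6), W-11→W-13 = (-411, -559, 155.1).
Normal n = (W-11→W-12) × (W-11→W-13) = (-9230.5, 19516.5, 45880).
So ∂z/∂x = −n_x/n_z = 0.20119 and ∂z/∂y = −n_y/n_z = −0.42538.
Unit vector along 015° is (sin 15°, cos 15°) = (0.2588, 0.9659).
Slope in that direction = a·(0.2588) + b·(0.9659) = −0.35882.
Apparent dip = arctan|0.35882| = 19.74° (true dip is 25.2°, so apparent ≤ true as expected).

19.74°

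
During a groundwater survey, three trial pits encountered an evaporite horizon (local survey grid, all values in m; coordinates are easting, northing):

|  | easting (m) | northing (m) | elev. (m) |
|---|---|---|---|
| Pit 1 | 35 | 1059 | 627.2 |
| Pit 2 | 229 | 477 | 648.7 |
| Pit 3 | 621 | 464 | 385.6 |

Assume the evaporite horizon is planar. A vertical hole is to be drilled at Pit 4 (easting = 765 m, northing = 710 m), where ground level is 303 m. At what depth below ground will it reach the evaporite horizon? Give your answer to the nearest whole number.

Let the plane be z = a·easting + b·northing + c.
Pit 2−Pit 1: 194a − 582b = 21.5;  Pit 3−Pit 1: 586a − 595b = −241.6.
Solving gives a = −0.67991, b = −0.26358.
Then c = 627.2 − a·35 − b·1059 = 930.13.
At (765, 710): z_contact = −520.1 − 187.1 + 930.13 = 222.9 m.
Depth below ground = 303 − 222.9 = 80 m.

80 m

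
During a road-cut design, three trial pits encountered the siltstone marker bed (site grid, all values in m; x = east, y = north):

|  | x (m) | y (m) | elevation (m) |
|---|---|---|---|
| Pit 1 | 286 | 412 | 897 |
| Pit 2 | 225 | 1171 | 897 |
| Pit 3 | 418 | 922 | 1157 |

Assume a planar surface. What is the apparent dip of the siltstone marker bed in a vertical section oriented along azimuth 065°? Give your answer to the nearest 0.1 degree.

Let the plane be z = a·x + b·y + c.
Pit 2−Pit 1: −61a + 759b = 0;  Pit 3−Pit 1: 132a + 510b = 260.
Solving gives a = 1.50299, b = 0.12079.
Unit vector along 065° is (sin 65°, cos 65°) = (0.9063, 0.4226).
Slope in that direction = a·(0.9063) + b·(0.4226) = 1.41322.
Apparent dip = arctan|1.41322| = 54.7° (true dip is 56.4°, so apparent ≤ true as expected).

54.7°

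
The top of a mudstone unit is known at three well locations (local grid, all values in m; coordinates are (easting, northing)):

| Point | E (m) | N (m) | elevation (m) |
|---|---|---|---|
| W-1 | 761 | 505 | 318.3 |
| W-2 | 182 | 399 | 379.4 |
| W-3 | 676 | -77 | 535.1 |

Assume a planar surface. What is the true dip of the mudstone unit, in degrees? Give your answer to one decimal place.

20.2°

Let the plane be z = a·E + b·N + c.
W-2−W-1: −579a − 106b = 61.1;  W-3−W-1: −85a − 582b = 216.8.
Solving gives a = −0.03836, b = −0.36691.
Gradient magnitude |∇z| = √(a² + b²) = √(0.00147 + 0.13462) = 0.36891.
True dip = arctan(0.36891) = 20.2°, dipping toward N (azimuth ≈ 006°).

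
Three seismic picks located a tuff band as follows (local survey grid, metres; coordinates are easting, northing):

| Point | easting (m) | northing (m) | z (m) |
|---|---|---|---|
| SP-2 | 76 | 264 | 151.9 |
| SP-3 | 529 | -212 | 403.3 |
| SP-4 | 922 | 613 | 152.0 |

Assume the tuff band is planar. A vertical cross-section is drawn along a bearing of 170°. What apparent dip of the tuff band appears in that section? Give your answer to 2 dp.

21.83°

Let the plane be z = a·easting + b·northing + c.
SP-3−SP-2: 453a − 476b = 251.4;  SP-4−SP-2: 846a + 349b = 0.1.
Solving gives a = 0.15654, b = −0.37918.
Unit vector along 170° is (sin 170°, cos 170°) = (0.1736, -0.9848).
Slope in that direction = a·(0.1736) + b·(-0.9848) = 0.40060.
Apparent dip = arctan|0.40060| = 21.83° (true dip is 22.3°, so apparent ≤ true as expected).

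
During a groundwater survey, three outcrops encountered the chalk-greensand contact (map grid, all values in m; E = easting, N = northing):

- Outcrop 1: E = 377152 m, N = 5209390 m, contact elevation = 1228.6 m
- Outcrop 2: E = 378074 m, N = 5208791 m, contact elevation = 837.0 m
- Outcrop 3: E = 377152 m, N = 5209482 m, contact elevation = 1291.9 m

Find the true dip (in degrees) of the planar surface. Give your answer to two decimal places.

34.54°

Two edge vectors: Outcrop 1→Outcrop 2 = (922, -599, -391.6), Outcrop 1→Outcrop 3 = (0, 92, 63.3).
Normal n = (Outcrop 1→Outcrop 2) × (Outcrop 1→Outcrop 3) = (-1889.5, -58362.6, 84824).
So ∂z/∂E = −n_x/n_z = 0.02228 and ∂z/∂N = −n_y/n_z = 0.68804.
Gradient magnitude |∇z| = √(a² + b²) = √(0.00050 + 0.47340) = 0.68840.
True dip = arctan(0.68840) = 34.54°, dipping toward S (azimuth ≈ 182°).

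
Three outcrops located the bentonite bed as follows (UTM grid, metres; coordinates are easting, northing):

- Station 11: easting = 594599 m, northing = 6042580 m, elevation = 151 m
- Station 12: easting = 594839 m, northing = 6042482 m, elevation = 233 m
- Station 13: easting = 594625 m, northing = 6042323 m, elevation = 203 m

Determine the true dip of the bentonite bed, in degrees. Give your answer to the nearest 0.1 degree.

Let the plane be z = a·easting + b·northing + c.
Station 12−Station 11: 240a − 98b = 82;  Station 13−Station 11: 26a − 257b = 52.
Solving gives a = 0.27021, b = −0.17500.
Gradient magnitude |∇z| = √(a² + b²) = √(0.07301 + 0.03062) = 0.32193.
True dip = arctan(0.32193) = 17.8°, dipping toward WNW (azimuth ≈ 303°).

17.8°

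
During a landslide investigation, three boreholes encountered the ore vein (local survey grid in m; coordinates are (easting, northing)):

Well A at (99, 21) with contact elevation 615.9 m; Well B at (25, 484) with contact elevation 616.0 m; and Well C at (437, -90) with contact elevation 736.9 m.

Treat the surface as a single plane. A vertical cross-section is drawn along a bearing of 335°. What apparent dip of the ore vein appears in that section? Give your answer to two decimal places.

Two edge vectors: Well A→Well B = (-74, 463, 0.1), Well A→Well C = (338, -111, 121).
Normal n = (Well A→Well B) × (Well A→Well C) = (56034.1, 8987.8, -148280).
So ∂z/∂E = −n_x/n_z = 0.37789 and ∂z/∂N = −n_y/n_z = 0.06061.
Unit vector along 335° is (sin 335°, cos 335°) = (-0.4226, 0.9063).
Slope in that direction = a·(-0.4226) + b·(0.9063) = −0.10477.
Apparent dip = arctan|0.10477| = 5.98° (true dip is 20.9°, so apparent ≤ true as expected).

5.98°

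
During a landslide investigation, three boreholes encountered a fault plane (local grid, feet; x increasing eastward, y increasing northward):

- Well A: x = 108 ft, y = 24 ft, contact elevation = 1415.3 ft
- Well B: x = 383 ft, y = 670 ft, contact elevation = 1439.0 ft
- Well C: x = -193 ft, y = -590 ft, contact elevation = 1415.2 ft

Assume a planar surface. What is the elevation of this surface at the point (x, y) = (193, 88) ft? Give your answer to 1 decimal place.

Two edge vectors: Well A→Well B = (275, 646, 23.7), Well A→Well C = (-301, -614, -0.1).
Normal n = (Well A→Well B) × (Well A→Well C) = (14487.2, -7106.2, 25596).
So ∂z/∂x = −n_x/n_z = −0.56599 and ∂z/∂y = −n_y/n_z = 0.27763.
Intercept c from Well A: 1415.3 + 61.13 − 6.66 = 1469.76.
At (193, 88): z = −109.2 + 24.4 + 1469.76 = 1385.0 ft.

1385.0 ft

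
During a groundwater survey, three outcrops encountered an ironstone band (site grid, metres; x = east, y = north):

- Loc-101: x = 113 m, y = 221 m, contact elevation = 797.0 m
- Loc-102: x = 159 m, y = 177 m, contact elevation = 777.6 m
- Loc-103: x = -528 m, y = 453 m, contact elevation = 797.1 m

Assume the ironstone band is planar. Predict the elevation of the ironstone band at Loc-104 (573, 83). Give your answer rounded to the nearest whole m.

817 m

Let the plane be z = a·x + b·y + c.
Loc-102−Loc-101: 46a − 44b = −19.4;  Loc-103−Loc-101: −641a + 232b = 0.1.
Solving gives a = 0.25647, b = 0.70903.
Then c = 797 − a·113 − b·221 = 611.32.
At (573, 83): z = 147.0 + 58.8 + 611.32 = 817.1 m.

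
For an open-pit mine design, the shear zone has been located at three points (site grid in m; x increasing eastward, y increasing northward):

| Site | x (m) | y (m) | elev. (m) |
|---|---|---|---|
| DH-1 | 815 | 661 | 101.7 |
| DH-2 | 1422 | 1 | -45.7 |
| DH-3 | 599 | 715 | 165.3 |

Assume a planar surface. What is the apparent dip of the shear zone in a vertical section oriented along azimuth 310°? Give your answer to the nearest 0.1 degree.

Two edge vectors: DH-1→DH-2 = (607, -660, -147.4), DH-1→DH-3 = (-216, 54, 63.6).
Normal n = (DH-1→DH-2) × (DH-1→DH-3) = (-34016.4, -6766.8, -109782).
So ∂z/∂x = −n_x/n_z = −0.30985 and ∂z/∂y = −n_y/n_z = −0.06164.
Unit vector along 310° is (sin 310°, cos 310°) = (-0.7660, 0.6428).
Slope in that direction = a·(-0.7660) + b·(0.6428) = 0.19774.
Apparent dip = arctan|0.19774| = 11.2° (true dip is 17.5°, so apparent ≤ true as expected).

11.2°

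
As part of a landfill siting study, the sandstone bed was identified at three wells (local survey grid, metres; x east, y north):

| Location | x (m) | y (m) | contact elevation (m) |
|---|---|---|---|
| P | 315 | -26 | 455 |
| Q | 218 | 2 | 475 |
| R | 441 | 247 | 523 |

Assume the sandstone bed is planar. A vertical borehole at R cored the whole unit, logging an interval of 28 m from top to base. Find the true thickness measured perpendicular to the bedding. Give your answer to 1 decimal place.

26.6 m

Two edge vectors: P→Q = (-97, 28, 20), P→R = (126, 273, 68).
Normal n = (P→Q) × (P→R) = (-3556, 9116, -30009).
So ∂z/∂x = −n_x/n_z = −0.11850 and ∂z/∂y = −n_y/n_z = 0.30378.
|∇z| = √(a²+b²) = 0.32607, so dip δ = arctan(0.32607) = 18.06°.
True thickness = vertical thickness × cos δ = 28 × cos 18.06° = 26.6 m.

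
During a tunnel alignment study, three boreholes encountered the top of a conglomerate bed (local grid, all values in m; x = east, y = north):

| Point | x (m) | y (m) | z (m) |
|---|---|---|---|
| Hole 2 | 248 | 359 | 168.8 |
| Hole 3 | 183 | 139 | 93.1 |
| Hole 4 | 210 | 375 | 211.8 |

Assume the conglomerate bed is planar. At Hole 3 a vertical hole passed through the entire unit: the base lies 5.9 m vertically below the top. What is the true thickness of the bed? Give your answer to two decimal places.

Let the plane be z = a·x + b·y + c.
Hole 3−Hole 2: −65a − 220b = −75.7;  Hole 4−Hole 2: −38a + 16b = 43.
Solving gives a = −0.87753, b = 0.60336.
|∇z| = √(a²+b²) = 1.06494, so dip δ = arctan(1.06494) = 46.80°.
True thickness = vertical thickness × cos δ = 5.9 × cos 46.80° = 4.04 m.

4.04 m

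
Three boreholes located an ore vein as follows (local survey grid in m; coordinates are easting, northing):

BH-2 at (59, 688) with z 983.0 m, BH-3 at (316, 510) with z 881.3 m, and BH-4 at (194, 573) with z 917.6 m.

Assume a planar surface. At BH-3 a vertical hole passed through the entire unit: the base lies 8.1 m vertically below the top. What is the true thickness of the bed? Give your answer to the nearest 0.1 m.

7.1 m

Let the plane be z = a·easting + b·northing + c.
BH-3−BH-2: 257a − 178b = −101.7;  BH-4−BH-2: 135a − 115b = −65.4.
Solving gives a = −0.00983, b = 0.55716.
|∇z| = √(a²+b²) = 0.55725, so dip δ = arctan(0.55725) = 29.13°.
True thickness = vertical thickness × cos δ = 8.1 × cos 29.13° = 7.1 m.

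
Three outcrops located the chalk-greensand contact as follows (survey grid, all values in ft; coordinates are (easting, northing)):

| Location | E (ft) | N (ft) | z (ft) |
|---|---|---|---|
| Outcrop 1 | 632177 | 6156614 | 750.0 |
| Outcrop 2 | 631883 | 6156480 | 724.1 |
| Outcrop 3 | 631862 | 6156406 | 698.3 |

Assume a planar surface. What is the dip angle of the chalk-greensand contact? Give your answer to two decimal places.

Let the plane be z = a·E + b·N + c.
Outcrop 2−Outcrop 1: −294a − 134b = −25.9;  Outcrop 3−Outcrop 1: −315a − 208b = −51.7.
Solving gives a = −0.08133, b = 0.37173.
Gradient magnitude |∇z| = √(a² + b²) = √(0.00661 + 0.13818) = 0.38052.
True dip = arctan(0.38052) = 20.83°, dipping toward SSE (azimuth ≈ 168°).

20.83°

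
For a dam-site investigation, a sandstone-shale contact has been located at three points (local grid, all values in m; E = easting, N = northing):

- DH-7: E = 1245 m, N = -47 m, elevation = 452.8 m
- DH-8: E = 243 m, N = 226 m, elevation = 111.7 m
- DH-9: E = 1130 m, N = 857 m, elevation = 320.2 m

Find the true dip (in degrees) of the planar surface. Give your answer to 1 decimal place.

18.2°

Let the plane be z = a·E + b·N + c.
DH-8−DH-7: −1002a + 273b = −341.1;  DH-9−DH-7: −115a + 904b = −132.6.
Solving gives a = 0.31124, b = −0.10709.
Gradient magnitude |∇z| = √(a² + b²) = √(0.09687 + 0.01147) = 0.32915.
True dip = arctan(0.32915) = 18.2°, dipping toward WNW (azimuth ≈ 289°).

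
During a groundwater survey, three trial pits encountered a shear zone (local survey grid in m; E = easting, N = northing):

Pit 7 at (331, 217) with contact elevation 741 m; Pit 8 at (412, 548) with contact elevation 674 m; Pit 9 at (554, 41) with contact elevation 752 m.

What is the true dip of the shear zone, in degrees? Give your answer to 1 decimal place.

Let the plane be z = a·E + b·N + c.
Pit 8−Pit 7: 81a + 331b = −67;  Pit 9−Pit 7: 223a − 176b = 11.
Solving gives a = −0.09255, b = −0.17977.
Gradient magnitude |∇z| = √(a² + b²) = √(0.00857 + 0.03232) = 0.20219.
True dip = arctan(0.20219) = 11.4°, dipping toward NNE (azimuth ≈ 027°).

11.4°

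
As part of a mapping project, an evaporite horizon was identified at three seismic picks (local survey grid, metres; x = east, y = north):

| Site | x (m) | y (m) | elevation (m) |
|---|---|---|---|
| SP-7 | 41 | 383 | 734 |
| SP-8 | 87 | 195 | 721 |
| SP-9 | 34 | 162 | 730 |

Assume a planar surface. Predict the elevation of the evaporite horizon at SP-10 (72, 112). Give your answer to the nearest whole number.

Two edge vectors: SP-7→SP-8 = (46, -188, -13), SP-7→SP-9 = (-7, -221, -4).
Normal n = (SP-7→SP-8) × (SP-7→SP-9) = (-2121, 275, -11482).
So ∂z/∂x = −n_x/n_z = −0.18472 and ∂z/∂y = −n_y/n_z = 0.02395.
Intercept c from SP-7: 734 + 7.57 − 9.17 = 732.40.
At (72, 112): z = −13.3 + 2.7 + 732.40 = 721.8 m.

722 m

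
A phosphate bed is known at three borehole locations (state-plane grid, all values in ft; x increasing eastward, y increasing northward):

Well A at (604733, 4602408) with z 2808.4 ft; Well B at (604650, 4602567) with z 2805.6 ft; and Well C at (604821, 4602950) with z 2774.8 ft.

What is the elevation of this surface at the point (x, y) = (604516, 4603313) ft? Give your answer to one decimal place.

2775.9 ft

Two edge vectors: Well A→Well B = (-83, 159, -2.8), Well A→Well C = (88, 542, -33.6).
Normal n = (Well A→Well B) × (Well A→Well C) = (-3824.8, -3035.2, -58978).
So ∂z/∂x = −n_x/n_z = −0.064851300 and ∂z/∂y = −n_y/n_z = −0.051463257.
Intercept c from Well A: 2808.4 + 39217.72 + 236854.91 = 278881.03.
At (604516, 4603313): z = −39203.6 − 236901.5 + 278881.03 = 2775.9 ft.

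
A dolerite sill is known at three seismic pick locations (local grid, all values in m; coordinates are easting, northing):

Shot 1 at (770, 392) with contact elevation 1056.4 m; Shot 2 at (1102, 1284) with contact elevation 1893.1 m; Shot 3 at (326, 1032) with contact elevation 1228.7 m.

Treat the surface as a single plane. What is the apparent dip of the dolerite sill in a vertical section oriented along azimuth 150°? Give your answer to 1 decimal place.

16.5°

Two edge vectors: Shot 1→Shot 2 = (332, 892, 836.7), Shot 1→Shot 3 = (-444, 640, 172.3).
Normal n = (Shot 1→Shot 2) × (Shot 1→Shot 3) = (-381796.4, -428698.4, 608528).
So ∂z/∂easting = −n_x/n_z = 0.62741 and ∂z/∂northing = −n_y/n_z = 0.70448.
Unit vector along 150° is (sin 150°, cos 150°) = (0.5000, -0.8660).
Slope in that direction = a·(0.5000) + b·(-0.8660) = −0.29640.
Apparent dip = arctan|0.29640| = 16.5° (true dip is 43.3°, so apparent ≤ true as expected).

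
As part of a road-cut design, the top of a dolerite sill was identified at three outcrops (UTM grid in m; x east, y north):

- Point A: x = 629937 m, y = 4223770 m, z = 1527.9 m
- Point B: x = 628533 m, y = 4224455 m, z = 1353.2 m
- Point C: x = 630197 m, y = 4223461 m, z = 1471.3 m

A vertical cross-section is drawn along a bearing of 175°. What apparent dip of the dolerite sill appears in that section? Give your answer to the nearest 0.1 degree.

24.5°

Two edge vectors: Point A→Point B = (-1404, 685, -174.7), Point A→Point C = (260, -309, -56.6).
Normal n = (Point A→Point B) × (Point A→Point C) = (-92753.3, -124888.4, 255736).
So ∂z/∂x = −n_x/n_z = 0.36269 and ∂z/∂y = −n_y/n_z = 0.48835.
Unit vector along 175° is (sin 175°, cos 175°) = (0.0872, -0.9962).
Slope in that direction = a·(0.0872) + b·(-0.9962) = −0.45488.
Apparent dip = arctan|0.45488| = 24.5° (true dip is 31.3°, so apparent ≤ true as expected).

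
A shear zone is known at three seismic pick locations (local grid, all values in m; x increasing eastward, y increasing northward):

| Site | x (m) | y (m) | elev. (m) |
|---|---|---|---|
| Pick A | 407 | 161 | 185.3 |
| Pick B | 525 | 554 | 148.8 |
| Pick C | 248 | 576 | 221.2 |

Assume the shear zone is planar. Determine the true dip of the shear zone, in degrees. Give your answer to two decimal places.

14.73°

Let the plane be z = a·x + b·y + c.
Pick B−Pick A: 118a + 393b = −36.5;  Pick C−Pick A: −159a + 415b = 35.9.
Solving gives a = −0.26249, b = −0.01406.
Gradient magnitude |∇z| = √(a² + b²) = √(0.06890 + 0.00020) = 0.26287.
True dip = arctan(0.26287) = 14.73°, dipping toward E (azimuth ≈ 087°).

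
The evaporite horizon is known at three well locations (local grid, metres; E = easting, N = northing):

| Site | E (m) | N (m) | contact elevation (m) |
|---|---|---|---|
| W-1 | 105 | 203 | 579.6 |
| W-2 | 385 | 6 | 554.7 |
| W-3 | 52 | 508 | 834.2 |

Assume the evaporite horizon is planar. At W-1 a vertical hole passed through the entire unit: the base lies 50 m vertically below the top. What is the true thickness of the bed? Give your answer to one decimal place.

Two edge vectors: W-1→W-2 = (280, -197, -24.9), W-1→W-3 = (-53, 305, 254.6).
Normal n = (W-1→W-2) × (W-1→W-3) = (-42561.7, -69968.3, 74959).
So ∂z/∂E = −n_x/n_z = 0.56780 and ∂z/∂N = −n_y/n_z = 0.93342.
|∇z| = √(a²+b²) = 1.09255, so dip δ = arctan(1.09255) = 47.53°.
True thickness = vertical thickness × cos δ = 50 × cos 47.53° = 33.8 m.

33.8 m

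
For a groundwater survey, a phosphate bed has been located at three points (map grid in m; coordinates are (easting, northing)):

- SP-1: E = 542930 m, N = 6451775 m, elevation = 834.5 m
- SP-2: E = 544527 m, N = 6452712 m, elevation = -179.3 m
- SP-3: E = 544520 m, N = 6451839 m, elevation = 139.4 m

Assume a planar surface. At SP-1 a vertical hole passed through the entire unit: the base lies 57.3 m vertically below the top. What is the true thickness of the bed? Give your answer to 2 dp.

Let the plane be z = a·E + b·N + c.
SP-2−SP-1: 1597a + 937b = −1013.8;  SP-3−SP-1: 1590a + 64b = −695.1.
Solving gives a = −0.42261, b = −0.36167.
|∇z| = √(a²+b²) = 0.55625, so dip δ = arctan(0.55625) = 29.08°.
True thickness = vertical thickness × cos δ = 57.3 × cos 29.08° = 50.07 m.

50.07 m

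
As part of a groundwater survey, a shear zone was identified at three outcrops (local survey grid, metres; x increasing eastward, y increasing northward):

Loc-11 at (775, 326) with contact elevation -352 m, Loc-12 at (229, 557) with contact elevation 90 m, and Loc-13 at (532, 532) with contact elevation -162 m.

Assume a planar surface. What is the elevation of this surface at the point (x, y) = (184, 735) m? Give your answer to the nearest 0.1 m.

Two edge vectors: Loc-11→Loc-12 = (-546, 231, 442), Loc-11→Loc-13 = (-243, 206, 190).
Normal n = (Loc-11→Loc-12) × (Loc-11→Loc-13) = (-47162, -3666, -56343).
So ∂z/∂x = −n_x/n_z = −0.83705 and ∂z/∂y = −n_y/n_z = −0.06507.
Intercept c from Loc-11: -352 + 648.72 + 21.21 = 317.93.
At (184, 735): z = −154.0 − 47.8 + 317.93 = 116.1 m.

116.1 m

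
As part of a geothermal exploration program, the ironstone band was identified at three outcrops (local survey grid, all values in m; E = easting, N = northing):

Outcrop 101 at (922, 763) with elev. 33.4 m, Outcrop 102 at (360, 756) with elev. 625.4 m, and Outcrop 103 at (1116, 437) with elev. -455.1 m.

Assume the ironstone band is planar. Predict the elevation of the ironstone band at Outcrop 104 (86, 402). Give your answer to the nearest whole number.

611 m

Let the plane be z = a·E + b·N + c.
Outcrop 102−Outcrop 101: −562a − 7b = 592;  Outcrop 103−Outcrop 101: 194a − 326b = −488.5.
Solving gives a = −1.06416, b = 0.86519.
Then c = 33.4 − a·922 − b·763 = 354.41.
At (86, 402): z = −91.5 + 347.8 + 354.41 = 610.7 m.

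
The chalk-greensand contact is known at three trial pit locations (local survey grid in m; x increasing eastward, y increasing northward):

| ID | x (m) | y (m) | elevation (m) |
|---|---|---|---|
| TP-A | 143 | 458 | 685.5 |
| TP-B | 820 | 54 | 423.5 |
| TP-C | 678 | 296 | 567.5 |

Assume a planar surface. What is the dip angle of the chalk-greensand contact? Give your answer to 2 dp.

Two edge vectors: TP-A→TP-B = (677, -404, -262), TP-A→TP-C = (535, -162, -118).
Normal n = (TP-A→TP-B) × (TP-A→TP-C) = (5228, -60284, 106466).
So ∂z/∂x = −n_x/n_z = −0.04910 and ∂z/∂y = −n_y/n_z = 0.56623.
Gradient magnitude |∇z| = √(a² + b²) = √(0.00241 + 0.32061) = 0.56835.
True dip = arctan(0.56835) = 29.61°, dipping toward S (azimuth ≈ 175°).

29.61°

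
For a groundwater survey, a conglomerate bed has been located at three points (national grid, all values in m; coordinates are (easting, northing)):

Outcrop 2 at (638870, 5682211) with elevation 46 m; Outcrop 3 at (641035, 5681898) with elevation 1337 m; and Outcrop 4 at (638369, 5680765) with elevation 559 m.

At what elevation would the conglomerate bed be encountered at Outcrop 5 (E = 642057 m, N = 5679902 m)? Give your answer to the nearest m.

2934 m

Two edge vectors: Outcrop 2→Outcrop 3 = (2165, -313, 1291), Outcrop 2→Outcrop 4 = (-501, -1446, 513).
Normal n = (Outcrop 2→Outcrop 3) × (Outcrop 2→Outcrop 4) = (1706217, -1757436, -3287403).
So ∂z/∂E = −n_x/n_z = 0.51901668 and ∂z/∂N = −n_y/n_z = −0.53459707.
Intercept c from Outcrop 2: 46 − 331584.19 + 3037693.33 = 2706155.14.
At (642057, 5679902): z = 333238.3 − 3036458.9 + 2706155.14 = 2934.5 m.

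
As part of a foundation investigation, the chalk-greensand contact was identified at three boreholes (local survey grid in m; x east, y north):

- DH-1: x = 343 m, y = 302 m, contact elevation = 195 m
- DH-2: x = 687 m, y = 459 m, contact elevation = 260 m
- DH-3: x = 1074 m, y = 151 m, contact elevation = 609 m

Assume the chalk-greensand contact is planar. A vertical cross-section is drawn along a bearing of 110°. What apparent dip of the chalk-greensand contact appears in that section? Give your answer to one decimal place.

31.6°

Two edge vectors: DH-1→DH-2 = (344, 157, 65), DH-1→DH-3 = (731, -151, 414).
Normal n = (DH-1→DH-2) × (DH-1→DH-3) = (74813, -94901, -166711).
So ∂z/∂x = −n_x/n_z = 0.44876 and ∂z/∂y = −n_y/n_z = −0.56925.
Unit vector along 110° is (sin 110°, cos 110°) = (0.9397, -0.3420).
Slope in that direction = a·(0.9397) + b·(-0.3420) = 0.61639.
Apparent dip = arctan|0.61639| = 31.6° (true dip is 35.9°, so apparent ≤ true as expected).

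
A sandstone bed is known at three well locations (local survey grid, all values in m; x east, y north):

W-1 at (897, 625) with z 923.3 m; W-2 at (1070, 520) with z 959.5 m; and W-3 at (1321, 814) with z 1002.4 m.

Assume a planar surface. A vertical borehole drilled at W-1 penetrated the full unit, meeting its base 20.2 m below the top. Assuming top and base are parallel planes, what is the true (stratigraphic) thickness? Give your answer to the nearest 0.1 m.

19.8 m

Two edge vectors: W-1→W-2 = (173, -105, 36.2), W-1→W-3 = (424, 189, 79.1).
Normal n = (W-1→W-2) × (W-1→W-3) = (-15147.3, 1664.5, 77217).
So ∂z/∂x = −n_x/n_z = 0.19617 and ∂z/∂y = −n_y/n_z = −0.02156.
|∇z| = √(a²+b²) = 0.19735, so dip δ = arctan(0.19735) = 11.16°.
True thickness = vertical thickness × cos δ = 20.2 × cos 11.16° = 19.8 m.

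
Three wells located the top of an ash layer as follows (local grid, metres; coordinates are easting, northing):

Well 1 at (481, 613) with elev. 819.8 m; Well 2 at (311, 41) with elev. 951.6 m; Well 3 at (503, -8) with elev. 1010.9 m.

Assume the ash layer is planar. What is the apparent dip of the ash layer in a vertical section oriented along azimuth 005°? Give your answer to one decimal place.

15.5°

Let the plane be z = a·easting + b·northing + c.
Well 2−Well 1: −170a − 572b = 131.8;  Well 3−Well 1: 22a − 621b = 191.1.
Solving gives a = 0.23242, b = −0.29950.
Unit vector along 005° is (sin 5°, cos 5°) = (0.0872, 0.9962).
Slope in that direction = a·(0.0872) + b·(0.9962) = −0.27810.
Apparent dip = arctan|0.27810| = 15.5° (true dip is 20.8°, so apparent ≤ true as expected).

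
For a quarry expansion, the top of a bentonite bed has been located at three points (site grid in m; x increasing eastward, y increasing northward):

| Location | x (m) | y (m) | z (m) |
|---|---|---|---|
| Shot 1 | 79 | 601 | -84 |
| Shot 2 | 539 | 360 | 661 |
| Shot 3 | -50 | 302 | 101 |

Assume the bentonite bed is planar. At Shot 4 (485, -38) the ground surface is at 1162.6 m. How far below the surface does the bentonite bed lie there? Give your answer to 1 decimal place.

Two edge vectors: Shot 1→Shot 2 = (460, -241, 745), Shot 1→Shot 3 = (-129, -299, 185).
Normal n = (Shot 1→Shot 2) × (Shot 1→Shot 3) = (178170, -181205, -168629).
So ∂z/∂x = −n_x/n_z = 1.05658 and ∂z/∂y = −n_y/n_z = −1.07458.
Intercept c from Shot 1: -84 − 83.47 + 645.82 = 478.35.
At (485, -38): z_contact = 512.44 + 40.83 + 478.35 = 1031.63 m.
Depth below ground = 1162.6 − 1031.63 = 131.0 m.

131.0 m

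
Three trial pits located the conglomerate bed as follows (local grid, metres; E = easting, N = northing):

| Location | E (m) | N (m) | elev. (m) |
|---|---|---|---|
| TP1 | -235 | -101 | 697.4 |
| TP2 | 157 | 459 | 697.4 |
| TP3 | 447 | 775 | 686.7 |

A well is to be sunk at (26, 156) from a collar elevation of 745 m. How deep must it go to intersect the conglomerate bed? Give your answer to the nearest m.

60 m

Let the plane be z = a·E + b·N + c.
TP2−TP1: 392a + 560b = 0;  TP3−TP1: 682a + 876b = −10.7.
Solving gives a = −0.15552, b = 0.10887.
Then c = 697.4 − a·-235 − b·-101 = 671.85.
At (26, 156): z_contact = −4.0 + 17.0 + 671.85 = 684.8 m.
Depth below ground = 745 − 684.8 = 60 m.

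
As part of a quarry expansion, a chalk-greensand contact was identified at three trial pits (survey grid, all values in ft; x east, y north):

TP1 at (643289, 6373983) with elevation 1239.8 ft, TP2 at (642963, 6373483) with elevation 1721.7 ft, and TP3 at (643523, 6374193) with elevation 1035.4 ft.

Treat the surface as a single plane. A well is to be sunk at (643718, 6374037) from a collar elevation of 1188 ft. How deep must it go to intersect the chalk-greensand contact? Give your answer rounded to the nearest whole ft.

8 ft

Two edge vectors: TP1→TP2 = (-326, -500, 481.9), TP1→TP3 = (234, 210, -204.4).
Normal n = (TP1→TP2) × (TP1→TP3) = (1001, 46130.2, 48540).
So ∂z/∂x = −n_x/n_z = −0.02062217 and ∂z/∂y = −n_y/n_z = −0.95035435.
Intercept c from TP1: 1239.8 + 13266.01 + 6057542.45 = 6072048.26.
At (643718, 6374037): z_contact = −13274.9 − 6057593.8 + 6072048.26 = 1179.6 ft.
Depth below ground = 1188 − 1179.6 = 8 ft.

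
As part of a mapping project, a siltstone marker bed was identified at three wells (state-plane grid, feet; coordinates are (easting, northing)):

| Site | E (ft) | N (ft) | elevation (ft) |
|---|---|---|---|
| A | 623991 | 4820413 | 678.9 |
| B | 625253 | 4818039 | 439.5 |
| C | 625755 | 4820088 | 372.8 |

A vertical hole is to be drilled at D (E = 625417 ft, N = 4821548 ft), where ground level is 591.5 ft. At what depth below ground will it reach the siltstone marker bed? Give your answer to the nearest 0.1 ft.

Two edge vectors: A→B = (1262, -2374, -239.4), A→C = (1764, -325, -306.1).
Normal n = (A→B) × (A→C) = (648876.4, -36003.4, 3777586).
So ∂z/∂E = −n_x/n_z = −0.171770120 and ∂z/∂N = −n_y/n_z = 0.009530796.
Intercept c from A: 678.9 + 107183.01 − 45942.37 = 61919.54.
At (625417, 4821548): z_contact = −107427.95 + 45953.19 + 61919.54 = 444.77 ft.
Depth below ground = 591.5 − 444.77 = 146.7 ft.

146.7 ft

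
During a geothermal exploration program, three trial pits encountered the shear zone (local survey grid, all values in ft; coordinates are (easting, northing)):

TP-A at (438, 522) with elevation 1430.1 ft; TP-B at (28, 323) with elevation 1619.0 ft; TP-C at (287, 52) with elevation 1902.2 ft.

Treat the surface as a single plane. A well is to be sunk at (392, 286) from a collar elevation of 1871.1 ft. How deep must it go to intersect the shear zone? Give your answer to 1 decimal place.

Let the plane be z = a·E + b·N + c.
TP-B−TP-A: −410a − 199b = 188.9;  TP-C−TP-A: −151a − 470b = 472.1.
Solving gives a = 0.03175, b = −1.01467.
Then c = 1430.1 − a·438 − b·522 = 1945.85.
At (392, 286): z_contact = 12.45 − 290.20 + 1945.85 = 1668.10 ft.
Depth below ground = 1871.1 − 1668.10 = 203.0 ft.

203.0 ft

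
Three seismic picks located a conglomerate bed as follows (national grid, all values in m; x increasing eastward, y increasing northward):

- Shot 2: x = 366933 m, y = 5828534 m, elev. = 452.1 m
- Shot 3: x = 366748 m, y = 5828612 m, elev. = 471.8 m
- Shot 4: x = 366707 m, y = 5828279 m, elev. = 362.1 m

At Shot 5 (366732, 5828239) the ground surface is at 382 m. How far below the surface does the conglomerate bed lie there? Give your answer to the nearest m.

32 m

Let the plane be z = a·x + b·y + c.
Shot 3−Shot 2: −185a + 78b = 19.7;  Shot 4−Shot 2: −226a − 255b = −90.
Solving gives a = 0.03080876, b = 0.32563616.
Then c = 452.1 − a·366933 − b·5828534 = −1908834.07.
At (366732, 5828239): z_contact = 11298.6 + 1897885.4 − 1908834.07 = 349.8 m.
Depth below ground = 382 − 349.8 = 32 m.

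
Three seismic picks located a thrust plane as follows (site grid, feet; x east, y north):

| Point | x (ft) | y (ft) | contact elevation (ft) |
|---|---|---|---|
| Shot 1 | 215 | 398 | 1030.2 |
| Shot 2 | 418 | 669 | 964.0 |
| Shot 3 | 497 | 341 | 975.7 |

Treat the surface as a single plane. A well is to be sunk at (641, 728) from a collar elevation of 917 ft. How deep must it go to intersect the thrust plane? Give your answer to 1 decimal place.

5.1 ft

Two edge vectors: Shot 1→Shot 2 = (203, 271, -66.2), Shot 1→Shot 3 = (282, -57, -54.5).
Normal n = (Shot 1→Shot 2) × (Shot 1→Shot 3) = (-18542.9, -7604.9, -87993).
So ∂z/∂x = −n_x/n_z = −0.21073 and ∂z/∂y = −n_y/n_z = −0.08643.
Intercept c from Shot 1: 1030.2 + 45.31 + 34.40 = 1109.90.
At (641, 728): z_contact = −135.08 − 62.92 + 1109.90 = 911.91 ft.
Depth below ground = 917 − 911.91 = 5.1 ft.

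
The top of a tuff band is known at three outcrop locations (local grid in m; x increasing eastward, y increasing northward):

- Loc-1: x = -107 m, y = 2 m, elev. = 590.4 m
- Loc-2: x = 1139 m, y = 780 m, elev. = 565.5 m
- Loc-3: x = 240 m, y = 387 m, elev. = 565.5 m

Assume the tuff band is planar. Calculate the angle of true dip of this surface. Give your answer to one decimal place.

6.6°

Let the plane be z = a·x + b·y + c.
Loc-2−Loc-1: 1246a + 778b = −24.9;  Loc-3−Loc-1: 347a + 385b = −24.9.
Solving gives a = 0.04666, b = −0.10673.
Gradient magnitude |∇z| = √(a² + b²) = √(0.00218 + 0.01139) = 0.11648.
True dip = arctan(0.11648) = 6.6°, dipping toward NNW (azimuth ≈ 336°).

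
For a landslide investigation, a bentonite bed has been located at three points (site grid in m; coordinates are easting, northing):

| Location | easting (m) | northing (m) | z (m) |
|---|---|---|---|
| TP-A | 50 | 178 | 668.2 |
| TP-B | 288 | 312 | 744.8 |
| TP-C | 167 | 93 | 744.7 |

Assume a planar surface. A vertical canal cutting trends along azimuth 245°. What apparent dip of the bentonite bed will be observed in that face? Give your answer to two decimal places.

Let the plane be z = a·easting + b·northing + c.
TP-B−TP-A: 238a + 134b = 76.6;  TP-C−TP-A: 117a − 85b = 76.5.
Solving gives a = 0.46680, b = −0.25746.
Unit vector along 245° is (sin 245°, cos 245°) = (-0.9063, -0.4226).
Slope in that direction = a·(-0.9063) + b·(-0.4226) = −0.31426.
Apparent dip = arctan|0.31426| = 17.45° (true dip is 28.1°, so apparent ≤ true as expected).

17.45°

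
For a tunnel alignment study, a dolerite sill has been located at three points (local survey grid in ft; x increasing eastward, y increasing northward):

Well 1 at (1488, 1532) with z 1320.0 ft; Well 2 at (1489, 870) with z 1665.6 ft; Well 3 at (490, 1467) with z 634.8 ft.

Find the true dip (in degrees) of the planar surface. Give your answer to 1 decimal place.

Two edge vectors: Well 1→Well 2 = (1, -662, 345.6), Well 1→Well 3 = (-998, -65, -685.2).
Normal n = (Well 1→Well 2) × (Well 1→Well 3) = (476066.4, -344223.6, -660741).
So ∂z/∂x = −n_x/n_z = 0.72050 and ∂z/∂y = −n_y/n_z = −0.52097.
Gradient magnitude |∇z| = √(a² + b²) = √(0.51913 + 0.27141) = 0.88912.
True dip = arctan(0.88912) = 41.6°, dipping toward NW (azimuth ≈ 306°).

41.6°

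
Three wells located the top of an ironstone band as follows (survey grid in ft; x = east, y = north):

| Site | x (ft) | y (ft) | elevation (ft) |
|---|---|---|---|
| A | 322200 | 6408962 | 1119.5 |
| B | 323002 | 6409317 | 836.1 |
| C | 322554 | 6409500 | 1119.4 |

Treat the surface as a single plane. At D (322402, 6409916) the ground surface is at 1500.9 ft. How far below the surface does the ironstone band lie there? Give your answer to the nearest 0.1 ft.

169.4 ft

Two edge vectors: A→B = (802, 355, -283.4), A→C = (354, 538, -0.1).
Normal n = (A→B) × (A→C) = (152433.7, -100243.4, 305806).
So ∂z/∂x = −n_x/n_z = −0.498465367 and ∂z/∂y = −n_y/n_z = 0.327800632.
Intercept c from A: 1119.5 + 160605.54 − 2100861.79 = −1939136.75.
At (322402, 6409916): z_contact = −160706.23 + 2101174.51 − 1939136.75 = 1331.53 ft.
Depth below ground = 1500.9 − 1331.53 = 169.4 ft.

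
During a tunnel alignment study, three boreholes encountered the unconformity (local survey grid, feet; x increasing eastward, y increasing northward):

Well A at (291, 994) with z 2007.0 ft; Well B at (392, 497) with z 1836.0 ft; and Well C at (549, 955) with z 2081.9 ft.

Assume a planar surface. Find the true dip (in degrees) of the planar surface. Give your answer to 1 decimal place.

28.6°

Two edge vectors: Well A→Well B = (101, -497, -171), Well A→Well C = (258, -39, 74.9).
Normal n = (Well A→Well B) × (Well A→Well C) = (-43894.3, -51682.9, 124287).
So ∂z/∂x = −n_x/n_z = 0.35317 and ∂z/∂y = −n_y/n_z = 0.41584.
Gradient magnitude |∇z| = √(a² + b²) = √(0.12473 + 0.17292) = 0.54557.
True dip = arctan(0.54557) = 28.6°, dipping toward SW (azimuth ≈ 220°).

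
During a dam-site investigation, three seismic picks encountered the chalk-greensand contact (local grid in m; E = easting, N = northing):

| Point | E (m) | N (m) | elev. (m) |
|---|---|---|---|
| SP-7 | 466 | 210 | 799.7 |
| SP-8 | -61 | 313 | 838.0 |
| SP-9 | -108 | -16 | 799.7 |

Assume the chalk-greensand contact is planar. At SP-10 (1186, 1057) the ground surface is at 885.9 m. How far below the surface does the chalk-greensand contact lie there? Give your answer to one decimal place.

16.7 m

Two edge vectors: SP-7→SP-8 = (-527, 103, 38.3), SP-7→SP-9 = (-574, -226, 0).
Normal n = (SP-7→SP-8) × (SP-7→SP-9) = (8655.8, -21984.2, 178224).
So ∂z/∂E = −n_x/n_z = −0.048567 and ∂z/∂N = −n_y/n_z = 0.123352.
Intercept c from SP-7: 799.7 + 22.63 − 25.90 = 796.43.
At (1186, 1057): z_contact = −57.60 + 130.38 + 796.43 = 869.21 m.
Depth below ground = 885.9 − 869.21 = 16.7 m.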